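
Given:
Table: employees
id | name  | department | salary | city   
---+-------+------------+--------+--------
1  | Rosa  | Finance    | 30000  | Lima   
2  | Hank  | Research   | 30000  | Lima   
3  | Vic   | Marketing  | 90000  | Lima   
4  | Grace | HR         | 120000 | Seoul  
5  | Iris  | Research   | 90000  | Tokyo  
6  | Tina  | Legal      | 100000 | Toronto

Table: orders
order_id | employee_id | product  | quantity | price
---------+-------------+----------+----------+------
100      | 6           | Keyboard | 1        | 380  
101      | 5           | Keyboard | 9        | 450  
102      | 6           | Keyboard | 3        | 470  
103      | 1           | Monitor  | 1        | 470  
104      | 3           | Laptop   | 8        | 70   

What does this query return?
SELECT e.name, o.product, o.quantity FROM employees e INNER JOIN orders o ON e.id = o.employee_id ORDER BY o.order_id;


Joining employees.id = orders.employee_id:
  employee Tina (id=6) -> order Keyboard
  employee Iris (id=5) -> order Keyboard
  employee Tina (id=6) -> order Keyboard
  employee Rosa (id=1) -> order Monitor
  employee Vic (id=3) -> order Laptop


5 rows:
Tina, Keyboard, 1
Iris, Keyboard, 9
Tina, Keyboard, 3
Rosa, Monitor, 1
Vic, Laptop, 8


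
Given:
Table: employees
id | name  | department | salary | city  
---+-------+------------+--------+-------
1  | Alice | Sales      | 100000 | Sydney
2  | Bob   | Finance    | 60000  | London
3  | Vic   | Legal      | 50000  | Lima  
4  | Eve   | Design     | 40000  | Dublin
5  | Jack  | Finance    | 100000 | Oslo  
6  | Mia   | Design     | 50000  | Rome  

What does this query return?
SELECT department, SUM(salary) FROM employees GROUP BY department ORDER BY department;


Summing salary within each department:
  Design: 40000 + 50000 = 90000
  Finance: 60000 + 100000 = 160000
  Legal: 50000 = 50000
  Sales: 100000 = 100000


4 groups:
Design, 90000
Finance, 160000
Legal, 50000
Sales, 100000


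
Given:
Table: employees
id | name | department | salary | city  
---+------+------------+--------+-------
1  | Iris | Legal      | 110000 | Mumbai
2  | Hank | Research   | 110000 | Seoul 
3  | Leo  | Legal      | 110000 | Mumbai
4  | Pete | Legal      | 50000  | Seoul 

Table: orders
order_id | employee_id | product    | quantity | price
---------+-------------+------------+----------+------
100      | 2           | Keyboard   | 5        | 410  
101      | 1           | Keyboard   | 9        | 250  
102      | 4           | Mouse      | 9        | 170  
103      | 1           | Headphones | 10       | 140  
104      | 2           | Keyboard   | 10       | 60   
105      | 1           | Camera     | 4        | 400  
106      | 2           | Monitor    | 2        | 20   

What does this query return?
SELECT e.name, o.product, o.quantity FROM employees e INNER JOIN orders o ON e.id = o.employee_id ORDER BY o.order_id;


Joining employees.id = orders.employee_id:
  employee Hank (id=2) -> order Keyboard
  employee Iris (id=1) -> order Keyboard
  employee Pete (id=4) -> order Mouse
  employee Iris (id=1) -> order Headphones
  employee Hank (id=2) -> order Keyboard
  employee Iris (id=1) -> order Camera
  employee Hank (id=2) -> order Monitor


7 rows:
Hank, Keyboard, 5
Iris, Keyboard, 9
Pete, Mouse, 9
Iris, Headphones, 10
Hank, Keyboard, 10
Iris, Camera, 4
Hank, Monitor, 2


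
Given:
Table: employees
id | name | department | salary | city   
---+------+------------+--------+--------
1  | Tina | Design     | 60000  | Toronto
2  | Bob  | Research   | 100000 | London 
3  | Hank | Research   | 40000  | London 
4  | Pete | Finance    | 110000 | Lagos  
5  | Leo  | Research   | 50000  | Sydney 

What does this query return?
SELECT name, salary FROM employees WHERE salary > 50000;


Filtering: salary > 50000
Matching: 3 rows

3 rows:
Tina, 60000
Bob, 100000
Pete, 110000


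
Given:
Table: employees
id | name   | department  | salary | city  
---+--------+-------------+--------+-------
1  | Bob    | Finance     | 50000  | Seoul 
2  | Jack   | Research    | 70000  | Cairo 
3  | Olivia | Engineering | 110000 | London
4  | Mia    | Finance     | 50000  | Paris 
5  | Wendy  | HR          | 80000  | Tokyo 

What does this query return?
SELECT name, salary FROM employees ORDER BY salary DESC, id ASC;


Sorting by salary DESC, then id ASC for ties

5 rows:
Olivia, 110000
Wendy, 80000
Jack, 70000
Bob, 50000
Mia, 50000


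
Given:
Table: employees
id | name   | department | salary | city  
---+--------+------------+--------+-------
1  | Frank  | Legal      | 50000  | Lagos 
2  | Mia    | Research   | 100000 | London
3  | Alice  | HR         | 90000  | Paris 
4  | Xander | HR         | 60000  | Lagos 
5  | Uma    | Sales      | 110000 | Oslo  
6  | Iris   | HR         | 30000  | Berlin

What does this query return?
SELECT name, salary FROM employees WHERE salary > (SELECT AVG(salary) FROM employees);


Subquery: AVG(salary) = 73333.33
Filtering: salary > 73333.33
  Mia (100000) -> MATCH
  Alice (90000) -> MATCH
  Uma (110000) -> MATCH


3 rows:
Mia, 100000
Alice, 90000
Uma, 110000


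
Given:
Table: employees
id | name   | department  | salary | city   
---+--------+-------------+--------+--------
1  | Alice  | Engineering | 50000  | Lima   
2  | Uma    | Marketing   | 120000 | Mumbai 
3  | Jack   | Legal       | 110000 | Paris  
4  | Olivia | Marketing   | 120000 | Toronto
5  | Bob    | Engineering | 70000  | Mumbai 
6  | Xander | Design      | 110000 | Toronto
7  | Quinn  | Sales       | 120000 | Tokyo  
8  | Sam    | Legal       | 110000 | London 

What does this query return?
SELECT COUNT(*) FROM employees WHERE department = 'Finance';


Counting rows where department = 'Finance'


0


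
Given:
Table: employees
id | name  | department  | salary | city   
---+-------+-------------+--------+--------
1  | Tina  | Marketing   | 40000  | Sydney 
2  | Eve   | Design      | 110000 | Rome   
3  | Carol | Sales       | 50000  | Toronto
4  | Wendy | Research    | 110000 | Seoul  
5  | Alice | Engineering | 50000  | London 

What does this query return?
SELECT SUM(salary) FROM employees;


SUM(salary) = 40000 + 110000 + 50000 + 110000 + 50000 = 360000

360000


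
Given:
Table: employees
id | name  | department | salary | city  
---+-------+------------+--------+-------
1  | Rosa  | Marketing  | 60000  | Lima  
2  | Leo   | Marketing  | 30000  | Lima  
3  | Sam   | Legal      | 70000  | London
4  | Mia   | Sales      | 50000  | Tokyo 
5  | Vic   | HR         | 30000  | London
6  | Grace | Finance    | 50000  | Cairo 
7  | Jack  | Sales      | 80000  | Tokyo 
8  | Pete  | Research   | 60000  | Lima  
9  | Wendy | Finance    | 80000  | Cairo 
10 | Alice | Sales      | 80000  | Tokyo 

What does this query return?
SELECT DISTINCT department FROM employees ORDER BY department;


All 'department' values (row order): Marketing, Marketing, Legal, Sales, HR, Finance, Sales, Research, Finance, Sales
Removing duplicates leaves 6 unique value(s).

6 values:
Finance
HR
Legal
Marketing
Research
Sales


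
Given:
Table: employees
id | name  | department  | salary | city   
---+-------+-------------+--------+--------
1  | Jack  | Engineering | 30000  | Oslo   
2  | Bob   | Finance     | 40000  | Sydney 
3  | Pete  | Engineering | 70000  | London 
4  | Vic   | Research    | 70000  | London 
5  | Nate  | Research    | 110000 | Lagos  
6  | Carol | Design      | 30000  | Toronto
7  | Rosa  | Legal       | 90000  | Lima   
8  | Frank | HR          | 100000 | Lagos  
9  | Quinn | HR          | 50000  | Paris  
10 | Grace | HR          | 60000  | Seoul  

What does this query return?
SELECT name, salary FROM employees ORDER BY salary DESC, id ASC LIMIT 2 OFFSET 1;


Sort by salary DESC (id ASC tiebreak), then skip 1 and take 2
Rows 2 through 3

2 rows:
Frank, 100000
Rosa, 90000


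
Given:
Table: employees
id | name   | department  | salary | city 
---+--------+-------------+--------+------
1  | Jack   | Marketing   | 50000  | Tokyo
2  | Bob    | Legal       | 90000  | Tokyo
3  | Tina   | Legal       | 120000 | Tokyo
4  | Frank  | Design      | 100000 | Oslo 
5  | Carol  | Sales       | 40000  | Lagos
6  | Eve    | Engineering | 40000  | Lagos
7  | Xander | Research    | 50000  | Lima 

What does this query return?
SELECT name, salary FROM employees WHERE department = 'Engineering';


Filtering: department = 'Engineering'
Matching rows: 1

1 rows:
Eve, 40000


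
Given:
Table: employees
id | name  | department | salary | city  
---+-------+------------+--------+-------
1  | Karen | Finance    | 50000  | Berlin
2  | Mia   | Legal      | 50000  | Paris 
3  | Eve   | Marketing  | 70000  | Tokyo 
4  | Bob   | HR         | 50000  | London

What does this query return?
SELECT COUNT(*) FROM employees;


COUNT(*) counts all rows

4


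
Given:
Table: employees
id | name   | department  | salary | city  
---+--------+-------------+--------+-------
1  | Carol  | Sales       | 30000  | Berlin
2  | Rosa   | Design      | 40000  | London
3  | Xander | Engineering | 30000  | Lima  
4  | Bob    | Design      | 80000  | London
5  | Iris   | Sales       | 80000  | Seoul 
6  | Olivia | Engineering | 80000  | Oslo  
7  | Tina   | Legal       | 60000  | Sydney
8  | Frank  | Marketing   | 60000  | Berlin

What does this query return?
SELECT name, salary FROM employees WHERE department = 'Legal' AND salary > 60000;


Filtering: department = 'Legal' AND salary > 60000
Matching: 0 rows

Empty result set (0 rows)


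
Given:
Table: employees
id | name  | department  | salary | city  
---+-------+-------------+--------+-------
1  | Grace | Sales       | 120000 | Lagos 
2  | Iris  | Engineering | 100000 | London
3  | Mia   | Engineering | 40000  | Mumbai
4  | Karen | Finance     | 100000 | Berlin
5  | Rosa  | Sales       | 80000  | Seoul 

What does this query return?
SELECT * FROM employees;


SELECT * returns all 5 rows with all columns

5 rows:
1, Grace, Sales, 120000, Lagos
2, Iris, Engineering, 100000, London
3, Mia, Engineering, 40000, Mumbai
4, Karen, Finance, 100000, Berlin
5, Rosa, Sales, 80000, Seoul


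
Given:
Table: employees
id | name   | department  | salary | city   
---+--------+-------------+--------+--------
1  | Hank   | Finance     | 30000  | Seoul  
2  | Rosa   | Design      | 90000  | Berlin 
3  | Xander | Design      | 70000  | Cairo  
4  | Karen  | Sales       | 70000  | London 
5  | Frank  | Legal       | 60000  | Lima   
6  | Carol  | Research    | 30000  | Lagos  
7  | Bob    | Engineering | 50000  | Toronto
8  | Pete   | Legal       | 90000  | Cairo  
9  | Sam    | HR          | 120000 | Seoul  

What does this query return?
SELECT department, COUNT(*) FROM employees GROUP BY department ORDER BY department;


Assigning each row to its department group:
  Hank -> Finance
  Rosa -> Design
  Xander -> Design
  Karen -> Sales
  Frank -> Legal
  Carol -> Research
  Bob -> Engineering
  Pete -> Legal
  Sam -> HR


7 groups:
Design, 2
Engineering, 1
Finance, 1
HR, 1
Legal, 2
Research, 1
Sales, 1


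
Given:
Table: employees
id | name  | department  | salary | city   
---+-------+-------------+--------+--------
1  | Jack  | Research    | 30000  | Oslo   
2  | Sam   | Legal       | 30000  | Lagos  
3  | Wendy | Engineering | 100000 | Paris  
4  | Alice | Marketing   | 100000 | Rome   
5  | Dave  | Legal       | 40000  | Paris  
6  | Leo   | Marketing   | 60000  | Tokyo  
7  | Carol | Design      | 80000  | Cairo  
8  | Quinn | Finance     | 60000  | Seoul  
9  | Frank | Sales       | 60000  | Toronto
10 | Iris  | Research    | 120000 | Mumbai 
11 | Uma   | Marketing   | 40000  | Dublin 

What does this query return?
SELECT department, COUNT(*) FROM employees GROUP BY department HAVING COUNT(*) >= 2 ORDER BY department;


Groups with count >= 2:
  Legal: 2 -> PASS
  Marketing: 3 -> PASS
  Research: 2 -> PASS
  Design: 1 -> filtered out
  Engineering: 1 -> filtered out
  Finance: 1 -> filtered out
  Sales: 1 -> filtered out


3 groups:
Legal, 2
Marketing, 3
Research, 2


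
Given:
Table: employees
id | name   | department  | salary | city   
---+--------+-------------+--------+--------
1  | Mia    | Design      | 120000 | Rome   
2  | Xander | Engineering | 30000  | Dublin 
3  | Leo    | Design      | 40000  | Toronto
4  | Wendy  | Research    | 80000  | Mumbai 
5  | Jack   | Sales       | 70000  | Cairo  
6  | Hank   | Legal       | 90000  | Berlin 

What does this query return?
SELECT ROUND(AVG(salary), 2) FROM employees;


SUM(salary) = 430000
COUNT = 6
ROUND(AVG, 2) = ROUND(430000 / 6, 2) = 71666.67

71666.67


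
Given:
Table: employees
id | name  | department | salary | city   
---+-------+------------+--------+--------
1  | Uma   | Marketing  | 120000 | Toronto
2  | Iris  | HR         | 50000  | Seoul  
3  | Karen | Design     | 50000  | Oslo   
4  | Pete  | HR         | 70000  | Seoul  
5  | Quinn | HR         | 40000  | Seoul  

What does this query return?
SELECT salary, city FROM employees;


Projecting columns: salary, city

5 rows:
120000, Toronto
50000, Seoul
50000, Oslo
70000, Seoul
40000, Seoul


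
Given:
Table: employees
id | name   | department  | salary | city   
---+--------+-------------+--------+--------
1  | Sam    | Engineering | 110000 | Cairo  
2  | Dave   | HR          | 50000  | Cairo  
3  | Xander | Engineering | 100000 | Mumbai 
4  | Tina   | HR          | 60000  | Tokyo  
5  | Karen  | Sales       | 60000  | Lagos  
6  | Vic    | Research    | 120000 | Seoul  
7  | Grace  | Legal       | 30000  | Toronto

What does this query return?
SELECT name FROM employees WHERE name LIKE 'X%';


LIKE 'X%' matches names starting with 'X'
Matching: 1

1 rows:
Xander


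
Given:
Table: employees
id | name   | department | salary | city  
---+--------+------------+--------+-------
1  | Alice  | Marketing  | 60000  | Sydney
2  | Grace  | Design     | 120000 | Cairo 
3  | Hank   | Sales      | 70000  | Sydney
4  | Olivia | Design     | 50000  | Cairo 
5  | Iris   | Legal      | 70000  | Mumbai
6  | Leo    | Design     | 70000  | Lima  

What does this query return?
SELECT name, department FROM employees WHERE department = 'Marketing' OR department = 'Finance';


Filtering: department = 'Marketing' OR 'Finance'
Matching: 1 rows

1 rows:
Alice, Marketing


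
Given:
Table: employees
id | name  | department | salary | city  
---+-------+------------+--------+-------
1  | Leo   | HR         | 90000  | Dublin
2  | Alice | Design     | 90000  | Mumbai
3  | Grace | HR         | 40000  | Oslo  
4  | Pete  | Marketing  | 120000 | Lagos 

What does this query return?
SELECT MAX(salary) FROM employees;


Salaries: 90000, 90000, 40000, 120000
MAX = 120000

120000


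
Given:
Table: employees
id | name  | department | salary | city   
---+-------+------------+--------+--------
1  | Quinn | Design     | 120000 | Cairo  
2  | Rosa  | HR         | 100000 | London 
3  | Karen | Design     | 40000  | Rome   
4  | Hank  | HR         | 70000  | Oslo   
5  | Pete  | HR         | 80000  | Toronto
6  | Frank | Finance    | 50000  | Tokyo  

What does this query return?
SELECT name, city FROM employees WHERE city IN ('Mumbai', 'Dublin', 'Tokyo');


Filtering: city IN ('Mumbai', 'Dublin', 'Tokyo')
Matching: 1 rows

1 rows:
Frank, Tokyo


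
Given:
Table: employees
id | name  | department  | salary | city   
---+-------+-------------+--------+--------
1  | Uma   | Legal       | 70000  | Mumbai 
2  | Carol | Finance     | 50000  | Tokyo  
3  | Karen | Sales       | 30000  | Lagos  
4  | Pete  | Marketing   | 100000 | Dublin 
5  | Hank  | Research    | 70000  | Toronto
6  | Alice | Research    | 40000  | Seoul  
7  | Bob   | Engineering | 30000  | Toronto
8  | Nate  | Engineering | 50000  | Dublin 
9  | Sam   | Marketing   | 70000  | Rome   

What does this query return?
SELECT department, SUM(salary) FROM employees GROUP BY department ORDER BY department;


Summing salary within each department:
  Engineering: 30000 + 50000 = 80000
  Finance: 50000 = 50000
  Legal: 70000 = 70000
  Marketing: 100000 + 70000 = 170000
  Research: 70000 + 40000 = 110000
  Sales: 30000 = 30000


6 groups:
Engineering, 80000
Finance, 50000
Legal, 70000
Marketing, 170000
Research, 110000
Sales, 30000


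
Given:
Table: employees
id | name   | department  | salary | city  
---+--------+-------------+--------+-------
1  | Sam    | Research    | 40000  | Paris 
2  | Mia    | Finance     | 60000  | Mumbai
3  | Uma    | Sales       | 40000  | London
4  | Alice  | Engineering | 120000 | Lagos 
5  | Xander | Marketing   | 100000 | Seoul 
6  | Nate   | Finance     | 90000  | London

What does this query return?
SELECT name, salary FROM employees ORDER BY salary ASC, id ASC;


Sorting by salary ASC, then id ASC for ties

6 rows:
Sam, 40000
Uma, 40000
Mia, 60000
Nate, 90000
Xander, 100000
Alice, 120000


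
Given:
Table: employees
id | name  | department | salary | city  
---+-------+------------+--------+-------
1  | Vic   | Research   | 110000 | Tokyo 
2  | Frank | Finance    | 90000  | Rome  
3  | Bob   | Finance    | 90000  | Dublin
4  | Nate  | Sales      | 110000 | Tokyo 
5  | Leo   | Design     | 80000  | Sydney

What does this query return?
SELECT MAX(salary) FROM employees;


Salaries: 110000, 90000, 90000, 110000, 80000
MAX = 110000

110000


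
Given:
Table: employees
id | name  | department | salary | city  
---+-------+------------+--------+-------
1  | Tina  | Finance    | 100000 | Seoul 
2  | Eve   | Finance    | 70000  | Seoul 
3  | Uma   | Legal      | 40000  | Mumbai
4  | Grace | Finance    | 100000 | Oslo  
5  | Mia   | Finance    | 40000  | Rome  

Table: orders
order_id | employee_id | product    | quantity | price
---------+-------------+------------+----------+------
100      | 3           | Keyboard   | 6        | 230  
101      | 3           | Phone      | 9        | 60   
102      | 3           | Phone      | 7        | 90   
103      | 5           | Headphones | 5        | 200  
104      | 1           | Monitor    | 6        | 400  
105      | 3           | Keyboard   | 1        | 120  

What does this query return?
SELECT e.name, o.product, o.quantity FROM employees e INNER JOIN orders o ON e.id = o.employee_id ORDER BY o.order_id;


Joining employees.id = orders.employee_id:
  employee Uma (id=3) -> order Keyboard
  employee Uma (id=3) -> order Phone
  employee Uma (id=3) -> order Phone
  employee Mia (id=5) -> order Headphones
  employee Tina (id=1) -> order Monitor
  employee Uma (id=3) -> order Keyboard


6 rows:
Uma, Keyboard, 6
Uma, Phone, 9
Uma, Phone, 7
Mia, Headphones, 5
Tina, Monitor, 6
Uma, Keyboard, 1


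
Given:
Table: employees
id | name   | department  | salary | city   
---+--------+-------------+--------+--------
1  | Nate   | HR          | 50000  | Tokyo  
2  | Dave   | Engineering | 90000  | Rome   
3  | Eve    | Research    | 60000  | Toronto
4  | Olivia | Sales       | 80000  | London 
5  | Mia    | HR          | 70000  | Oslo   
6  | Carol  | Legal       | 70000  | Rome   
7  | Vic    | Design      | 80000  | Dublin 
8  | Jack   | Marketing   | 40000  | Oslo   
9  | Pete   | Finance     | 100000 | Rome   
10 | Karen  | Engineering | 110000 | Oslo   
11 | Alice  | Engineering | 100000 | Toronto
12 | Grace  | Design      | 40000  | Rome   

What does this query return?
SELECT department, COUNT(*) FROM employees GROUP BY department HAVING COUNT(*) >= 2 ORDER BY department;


Groups with count >= 2:
  Design: 2 -> PASS
  Engineering: 3 -> PASS
  HR: 2 -> PASS
  Finance: 1 -> filtered out
  Legal: 1 -> filtered out
  Marketing: 1 -> filtered out
  Research: 1 -> filtered out
  Sales: 1 -> filtered out


3 groups:
Design, 2
Engineering, 3
HR, 2


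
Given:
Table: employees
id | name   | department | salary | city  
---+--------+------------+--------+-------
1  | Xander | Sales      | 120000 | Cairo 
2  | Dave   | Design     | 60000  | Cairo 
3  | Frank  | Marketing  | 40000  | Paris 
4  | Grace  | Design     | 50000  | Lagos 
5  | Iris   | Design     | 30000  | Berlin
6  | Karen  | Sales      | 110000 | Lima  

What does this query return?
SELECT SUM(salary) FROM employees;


SUM(salary) = 120000 + 60000 + 40000 + 50000 + 30000 + 110000 = 410000

410000


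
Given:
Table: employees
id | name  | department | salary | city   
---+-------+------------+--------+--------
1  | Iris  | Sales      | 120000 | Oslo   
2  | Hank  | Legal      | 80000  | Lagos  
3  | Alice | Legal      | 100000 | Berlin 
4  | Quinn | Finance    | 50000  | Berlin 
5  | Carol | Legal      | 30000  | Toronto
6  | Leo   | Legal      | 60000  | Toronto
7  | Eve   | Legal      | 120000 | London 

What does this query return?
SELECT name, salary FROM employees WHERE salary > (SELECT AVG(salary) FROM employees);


Subquery: AVG(salary) = 80000.0
Filtering: salary > 80000.0
  Iris (120000) -> MATCH
  Alice (100000) -> MATCH
  Eve (120000) -> MATCH


3 rows:
Iris, 120000
Alice, 100000
Eve, 120000


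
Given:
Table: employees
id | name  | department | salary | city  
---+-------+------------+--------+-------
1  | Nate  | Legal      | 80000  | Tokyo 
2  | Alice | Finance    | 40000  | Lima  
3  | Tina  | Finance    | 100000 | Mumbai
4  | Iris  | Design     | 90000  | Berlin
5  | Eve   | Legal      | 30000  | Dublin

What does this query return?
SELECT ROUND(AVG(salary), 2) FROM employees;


SUM(salary) = 340000
COUNT = 5
ROUND(AVG, 2) = ROUND(340000 / 5, 2) = 68000.0

68000.0


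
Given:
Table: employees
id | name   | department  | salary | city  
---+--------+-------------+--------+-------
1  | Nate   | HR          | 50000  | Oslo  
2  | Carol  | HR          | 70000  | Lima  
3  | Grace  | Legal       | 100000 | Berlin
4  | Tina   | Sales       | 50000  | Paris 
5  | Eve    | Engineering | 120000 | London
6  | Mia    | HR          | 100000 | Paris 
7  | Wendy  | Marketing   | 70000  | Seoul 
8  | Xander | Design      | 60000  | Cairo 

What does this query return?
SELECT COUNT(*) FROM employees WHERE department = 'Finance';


Counting rows where department = 'Finance'


0


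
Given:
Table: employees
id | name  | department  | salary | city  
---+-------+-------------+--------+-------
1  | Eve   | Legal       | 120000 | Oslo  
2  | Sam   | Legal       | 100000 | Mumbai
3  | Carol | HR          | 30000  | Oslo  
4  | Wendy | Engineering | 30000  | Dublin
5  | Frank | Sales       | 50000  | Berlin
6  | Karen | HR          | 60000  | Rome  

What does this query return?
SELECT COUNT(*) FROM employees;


COUNT(*) counts all rows

6


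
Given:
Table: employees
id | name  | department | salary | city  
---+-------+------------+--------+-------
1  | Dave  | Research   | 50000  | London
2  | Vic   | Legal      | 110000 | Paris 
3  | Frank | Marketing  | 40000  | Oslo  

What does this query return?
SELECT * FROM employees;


SELECT * returns all 3 rows with all columns

3 rows:
1, Dave, Research, 50000, London
2, Vic, Legal, 110000, Paris
3, Frank, Marketing, 40000, Oslo


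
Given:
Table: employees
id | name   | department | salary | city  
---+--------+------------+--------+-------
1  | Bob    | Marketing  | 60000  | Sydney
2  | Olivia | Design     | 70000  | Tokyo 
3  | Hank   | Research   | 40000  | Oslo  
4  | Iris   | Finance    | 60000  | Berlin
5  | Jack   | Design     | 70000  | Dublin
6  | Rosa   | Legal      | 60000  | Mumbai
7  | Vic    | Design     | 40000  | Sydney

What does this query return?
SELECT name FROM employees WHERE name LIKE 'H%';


LIKE 'H%' matches names starting with 'H'
Matching: 1

1 rows:
Hank


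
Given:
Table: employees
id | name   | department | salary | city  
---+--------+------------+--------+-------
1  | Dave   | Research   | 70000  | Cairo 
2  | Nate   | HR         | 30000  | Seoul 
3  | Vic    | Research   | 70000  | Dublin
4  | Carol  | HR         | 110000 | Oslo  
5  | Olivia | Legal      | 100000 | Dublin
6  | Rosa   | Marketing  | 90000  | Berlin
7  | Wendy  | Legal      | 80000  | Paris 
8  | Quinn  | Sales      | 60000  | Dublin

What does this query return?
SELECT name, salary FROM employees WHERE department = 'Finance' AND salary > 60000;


Filtering: department = 'Finance' AND salary > 60000
Matching: 0 rows

Empty result set (0 rows)


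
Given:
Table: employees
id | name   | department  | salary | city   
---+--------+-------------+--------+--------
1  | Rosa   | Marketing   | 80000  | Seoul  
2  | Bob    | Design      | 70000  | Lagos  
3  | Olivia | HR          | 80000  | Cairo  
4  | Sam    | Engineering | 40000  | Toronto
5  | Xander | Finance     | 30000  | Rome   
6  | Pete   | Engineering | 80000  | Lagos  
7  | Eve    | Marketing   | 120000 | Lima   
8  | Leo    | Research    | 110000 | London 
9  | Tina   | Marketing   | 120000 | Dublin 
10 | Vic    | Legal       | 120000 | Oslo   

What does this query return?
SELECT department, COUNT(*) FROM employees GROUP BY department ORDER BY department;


Assigning each row to its department group:
  Rosa -> Marketing
  Bob -> Design
  Olivia -> HR
  Sam -> Engineering
  Xander -> Finance
  Pete -> Engineering
  Eve -> Marketing
  Leo -> Research
  Tina -> Marketing
  Vic -> Legal


7 groups:
Design, 1
Engineering, 2
Finance, 1
HR, 1
Legal, 1
Marketing, 3
Research, 1


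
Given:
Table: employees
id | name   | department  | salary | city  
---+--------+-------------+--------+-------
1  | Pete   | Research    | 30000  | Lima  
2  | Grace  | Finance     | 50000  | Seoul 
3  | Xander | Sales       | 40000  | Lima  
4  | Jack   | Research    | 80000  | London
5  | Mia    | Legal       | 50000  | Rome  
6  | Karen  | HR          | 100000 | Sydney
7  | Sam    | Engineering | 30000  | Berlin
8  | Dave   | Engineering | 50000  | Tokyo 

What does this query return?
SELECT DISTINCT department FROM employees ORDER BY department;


All 'department' values (row order): Research, Finance, Sales, Research, Legal, HR, Engineering, Engineering
Removing duplicates leaves 6 unique value(s).

6 values:
Engineering
Finance
HR
Legal
Research
Sales


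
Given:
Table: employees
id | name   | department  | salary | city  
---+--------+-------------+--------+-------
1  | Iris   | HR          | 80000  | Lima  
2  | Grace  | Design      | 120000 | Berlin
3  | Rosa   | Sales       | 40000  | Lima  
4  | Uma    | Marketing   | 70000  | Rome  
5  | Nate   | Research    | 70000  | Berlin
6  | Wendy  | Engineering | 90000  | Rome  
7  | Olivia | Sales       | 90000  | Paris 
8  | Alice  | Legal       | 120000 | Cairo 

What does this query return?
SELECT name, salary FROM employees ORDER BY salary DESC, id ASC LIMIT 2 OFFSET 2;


Sort by salary DESC (id ASC tiebreak), then skip 2 and take 2
Rows 3 through 4

2 rows:
Wendy, 90000
Olivia, 90000


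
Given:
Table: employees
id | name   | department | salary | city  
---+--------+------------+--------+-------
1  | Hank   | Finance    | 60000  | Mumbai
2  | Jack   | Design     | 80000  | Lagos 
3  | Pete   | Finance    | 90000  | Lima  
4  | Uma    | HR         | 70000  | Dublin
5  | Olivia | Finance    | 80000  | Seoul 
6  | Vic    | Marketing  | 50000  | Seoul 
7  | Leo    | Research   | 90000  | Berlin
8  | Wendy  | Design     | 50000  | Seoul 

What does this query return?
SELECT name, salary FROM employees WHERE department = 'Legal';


Filtering: department = 'Legal'
Matching rows: 0

Empty result set (0 rows)


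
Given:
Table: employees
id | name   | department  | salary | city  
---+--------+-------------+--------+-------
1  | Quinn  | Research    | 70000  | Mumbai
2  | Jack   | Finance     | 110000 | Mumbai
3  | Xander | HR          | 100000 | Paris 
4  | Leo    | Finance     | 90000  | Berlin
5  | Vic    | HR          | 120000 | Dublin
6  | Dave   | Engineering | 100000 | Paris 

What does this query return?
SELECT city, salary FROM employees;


Projecting columns: city, salary

6 rows:
Mumbai, 70000
Mumbai, 110000
Paris, 100000
Berlin, 90000
Dublin, 120000
Paris, 100000


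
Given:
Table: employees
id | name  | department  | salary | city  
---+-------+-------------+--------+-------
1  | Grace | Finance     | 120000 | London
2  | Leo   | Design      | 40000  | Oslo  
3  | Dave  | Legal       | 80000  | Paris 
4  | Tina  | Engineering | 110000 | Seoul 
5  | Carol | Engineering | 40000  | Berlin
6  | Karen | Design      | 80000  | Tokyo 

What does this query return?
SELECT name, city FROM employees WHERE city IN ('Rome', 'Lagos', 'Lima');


Filtering: city IN ('Rome', 'Lagos', 'Lima')
Matching: 0 rows

Empty result set (0 rows)


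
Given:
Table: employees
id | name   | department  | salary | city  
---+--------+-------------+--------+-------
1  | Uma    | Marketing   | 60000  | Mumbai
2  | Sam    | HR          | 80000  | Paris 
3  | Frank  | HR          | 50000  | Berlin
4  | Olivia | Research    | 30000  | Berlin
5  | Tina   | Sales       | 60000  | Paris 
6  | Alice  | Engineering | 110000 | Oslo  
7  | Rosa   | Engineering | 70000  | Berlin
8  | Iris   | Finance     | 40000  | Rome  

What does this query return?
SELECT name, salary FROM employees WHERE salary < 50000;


Filtering: salary < 50000
Matching: 2 rows

2 rows:
Olivia, 30000
Iris, 40000


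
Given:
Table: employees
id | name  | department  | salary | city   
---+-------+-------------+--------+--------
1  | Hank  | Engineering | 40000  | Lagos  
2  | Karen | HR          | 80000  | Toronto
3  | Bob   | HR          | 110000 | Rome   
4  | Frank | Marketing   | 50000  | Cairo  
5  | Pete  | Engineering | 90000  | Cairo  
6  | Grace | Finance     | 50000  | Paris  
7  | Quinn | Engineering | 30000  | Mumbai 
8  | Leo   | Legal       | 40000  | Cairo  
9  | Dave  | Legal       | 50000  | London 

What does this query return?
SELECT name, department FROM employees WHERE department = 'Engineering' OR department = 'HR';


Filtering: department = 'Engineering' OR 'HR'
Matching: 5 rows

5 rows:
Hank, Engineering
Karen, HR
Bob, HR
Pete, Engineering
Quinn, Engineering


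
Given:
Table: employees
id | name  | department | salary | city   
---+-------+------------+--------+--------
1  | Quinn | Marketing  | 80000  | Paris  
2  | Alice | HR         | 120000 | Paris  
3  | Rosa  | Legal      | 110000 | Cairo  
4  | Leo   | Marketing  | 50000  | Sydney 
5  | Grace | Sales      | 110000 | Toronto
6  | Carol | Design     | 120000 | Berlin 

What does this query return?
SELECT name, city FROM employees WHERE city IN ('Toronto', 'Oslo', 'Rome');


Filtering: city IN ('Toronto', 'Oslo', 'Rome')
Matching: 1 rows

1 rows:
Grace, Toronto


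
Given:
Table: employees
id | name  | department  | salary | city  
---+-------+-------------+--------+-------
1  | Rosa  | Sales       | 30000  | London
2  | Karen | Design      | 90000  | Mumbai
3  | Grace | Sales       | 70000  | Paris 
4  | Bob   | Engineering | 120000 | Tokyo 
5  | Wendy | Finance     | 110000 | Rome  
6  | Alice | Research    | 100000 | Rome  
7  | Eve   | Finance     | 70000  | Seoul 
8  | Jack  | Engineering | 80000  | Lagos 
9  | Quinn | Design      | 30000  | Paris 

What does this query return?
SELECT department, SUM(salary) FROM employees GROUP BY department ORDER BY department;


Summing salary within each department:
  Design: 90000 + 30000 = 120000
  Engineering: 120000 + 80000 = 200000
  Finance: 110000 + 70000 = 180000
  Research: 100000 = 100000
  Sales: 30000 + 70000 = 100000


5 groups:
Design, 120000
Engineering, 200000
Finance, 180000
Research, 100000
Sales, 100000


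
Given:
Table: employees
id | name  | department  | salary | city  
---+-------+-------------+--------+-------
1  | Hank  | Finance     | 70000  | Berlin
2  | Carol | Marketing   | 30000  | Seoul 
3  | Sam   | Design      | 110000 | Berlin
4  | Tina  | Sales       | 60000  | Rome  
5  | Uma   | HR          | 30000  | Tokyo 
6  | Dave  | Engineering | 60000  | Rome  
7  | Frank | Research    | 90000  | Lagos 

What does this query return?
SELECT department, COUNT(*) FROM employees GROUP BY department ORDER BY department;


Assigning each row to its department group:
  Hank -> Finance
  Carol -> Marketing
  Sam -> Design
  Tina -> Sales
  Uma -> HR
  Dave -> Engineering
  Frank -> Research


7 groups:
Design, 1
Engineering, 1
Finance, 1
HR, 1
Marketing, 1
Research, 1
Sales, 1


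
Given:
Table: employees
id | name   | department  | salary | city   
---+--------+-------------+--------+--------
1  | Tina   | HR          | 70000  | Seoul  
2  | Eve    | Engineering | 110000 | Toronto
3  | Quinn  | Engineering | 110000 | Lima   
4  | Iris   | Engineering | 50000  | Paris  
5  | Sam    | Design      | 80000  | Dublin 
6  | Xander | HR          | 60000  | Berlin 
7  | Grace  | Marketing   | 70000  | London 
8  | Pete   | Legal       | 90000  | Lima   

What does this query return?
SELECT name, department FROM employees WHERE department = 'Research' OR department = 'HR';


Filtering: department = 'Research' OR 'HR'
Matching: 2 rows

2 rows:
Tina, HR
Xander, HR


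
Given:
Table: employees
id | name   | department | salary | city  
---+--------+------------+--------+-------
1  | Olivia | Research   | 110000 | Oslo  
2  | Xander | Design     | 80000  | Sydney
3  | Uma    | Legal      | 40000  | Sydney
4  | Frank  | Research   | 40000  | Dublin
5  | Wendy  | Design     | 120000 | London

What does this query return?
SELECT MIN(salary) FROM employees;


Salaries: 110000, 80000, 40000, 40000, 120000
MIN = 40000

40000


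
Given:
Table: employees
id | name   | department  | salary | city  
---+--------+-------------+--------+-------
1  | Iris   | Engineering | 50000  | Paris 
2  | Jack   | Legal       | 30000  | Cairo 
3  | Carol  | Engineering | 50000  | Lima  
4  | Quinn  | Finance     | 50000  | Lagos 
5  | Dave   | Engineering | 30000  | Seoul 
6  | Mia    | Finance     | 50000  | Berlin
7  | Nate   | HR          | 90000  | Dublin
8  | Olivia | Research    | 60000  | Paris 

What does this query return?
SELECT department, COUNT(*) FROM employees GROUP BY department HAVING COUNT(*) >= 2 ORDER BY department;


Groups with count >= 2:
  Engineering: 3 -> PASS
  Finance: 2 -> PASS
  HR: 1 -> filtered out
  Legal: 1 -> filtered out
  Research: 1 -> filtered out


2 groups:
Engineering, 3
Finance, 2


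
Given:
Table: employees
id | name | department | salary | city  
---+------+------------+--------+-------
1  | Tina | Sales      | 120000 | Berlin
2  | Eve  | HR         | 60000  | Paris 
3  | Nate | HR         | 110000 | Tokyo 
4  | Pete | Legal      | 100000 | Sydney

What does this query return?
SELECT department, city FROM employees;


Projecting columns: department, city

4 rows:
Sales, Berlin
HR, Paris
HR, Tokyo
Legal, Sydney


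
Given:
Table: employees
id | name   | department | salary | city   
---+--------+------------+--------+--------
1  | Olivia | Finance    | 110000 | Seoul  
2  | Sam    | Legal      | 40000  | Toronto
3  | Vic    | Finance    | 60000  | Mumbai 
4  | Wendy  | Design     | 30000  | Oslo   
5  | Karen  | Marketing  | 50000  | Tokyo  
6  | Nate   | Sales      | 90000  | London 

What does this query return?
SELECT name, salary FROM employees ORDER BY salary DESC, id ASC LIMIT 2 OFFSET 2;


Sort by salary DESC (id ASC tiebreak), then skip 2 and take 2
Rows 3 through 4

2 rows:
Vic, 60000
Karen, 50000


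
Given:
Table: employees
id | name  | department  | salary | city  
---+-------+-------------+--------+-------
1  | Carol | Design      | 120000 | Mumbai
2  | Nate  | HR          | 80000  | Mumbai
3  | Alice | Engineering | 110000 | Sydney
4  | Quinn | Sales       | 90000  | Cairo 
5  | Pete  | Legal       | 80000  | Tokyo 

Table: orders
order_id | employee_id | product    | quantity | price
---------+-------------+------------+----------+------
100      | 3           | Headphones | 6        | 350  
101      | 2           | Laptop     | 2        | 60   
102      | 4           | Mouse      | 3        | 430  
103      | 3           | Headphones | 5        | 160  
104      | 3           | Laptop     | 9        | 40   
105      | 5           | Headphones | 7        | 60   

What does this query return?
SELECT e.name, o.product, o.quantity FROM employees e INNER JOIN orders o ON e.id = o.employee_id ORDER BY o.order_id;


Joining employees.id = orders.employee_id:
  employee Alice (id=3) -> order Headphones
  employee Nate (id=2) -> order Laptop
  employee Quinn (id=4) -> order Mouse
  employee Alice (id=3) -> order Headphones
  employee Alice (id=3) -> order Laptop
  employee Pete (id=5) -> order Headphones


6 rows:
Alice, Headphones, 6
Nate, Laptop, 2
Quinn, Mouse, 3
Alice, Headphones, 5
Alice, Laptop, 9
Pete, Headphones, 7


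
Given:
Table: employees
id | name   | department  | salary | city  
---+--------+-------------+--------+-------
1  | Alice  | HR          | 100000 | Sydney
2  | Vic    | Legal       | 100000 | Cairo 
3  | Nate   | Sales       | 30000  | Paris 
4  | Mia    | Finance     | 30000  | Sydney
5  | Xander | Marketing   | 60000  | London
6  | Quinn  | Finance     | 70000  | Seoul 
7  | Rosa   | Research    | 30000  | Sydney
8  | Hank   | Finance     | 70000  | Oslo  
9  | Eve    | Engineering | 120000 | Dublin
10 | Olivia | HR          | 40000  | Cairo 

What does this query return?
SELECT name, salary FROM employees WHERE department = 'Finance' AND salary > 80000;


Filtering: department = 'Finance' AND salary > 80000
Matching: 0 rows

Empty result set (0 rows)


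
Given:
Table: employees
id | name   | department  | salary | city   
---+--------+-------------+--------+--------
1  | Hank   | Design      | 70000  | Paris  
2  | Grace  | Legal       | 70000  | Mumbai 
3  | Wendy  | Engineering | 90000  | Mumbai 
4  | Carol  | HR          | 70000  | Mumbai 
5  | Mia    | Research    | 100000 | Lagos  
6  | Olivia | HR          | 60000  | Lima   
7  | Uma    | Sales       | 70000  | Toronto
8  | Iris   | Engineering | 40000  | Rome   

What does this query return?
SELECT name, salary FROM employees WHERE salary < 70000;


Filtering: salary < 70000
Matching: 2 rows

2 rows:
Olivia, 60000
Iris, 40000


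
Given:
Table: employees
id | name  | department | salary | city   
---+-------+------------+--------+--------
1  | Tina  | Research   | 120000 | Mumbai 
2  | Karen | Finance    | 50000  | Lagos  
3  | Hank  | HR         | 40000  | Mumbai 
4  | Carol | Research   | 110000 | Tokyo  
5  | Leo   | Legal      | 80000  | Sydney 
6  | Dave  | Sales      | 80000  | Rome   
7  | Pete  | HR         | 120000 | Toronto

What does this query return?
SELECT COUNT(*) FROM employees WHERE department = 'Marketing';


Counting rows where department = 'Marketing'


0


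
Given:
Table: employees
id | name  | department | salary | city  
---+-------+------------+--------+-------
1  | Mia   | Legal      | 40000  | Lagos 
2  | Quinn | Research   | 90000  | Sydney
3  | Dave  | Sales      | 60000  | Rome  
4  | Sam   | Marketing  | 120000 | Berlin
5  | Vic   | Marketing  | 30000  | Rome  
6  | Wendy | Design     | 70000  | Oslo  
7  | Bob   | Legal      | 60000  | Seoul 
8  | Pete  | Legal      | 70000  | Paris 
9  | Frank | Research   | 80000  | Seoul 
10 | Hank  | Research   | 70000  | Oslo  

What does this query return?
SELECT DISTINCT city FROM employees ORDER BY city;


All 'city' values (row order): Lagos, Sydney, Rome, Berlin, Rome, Oslo, Seoul, Paris, Seoul, Oslo
Removing duplicates leaves 7 unique value(s).

7 values:
Berlin
Lagos
Oslo
Paris
Rome
Seoul
Sydney


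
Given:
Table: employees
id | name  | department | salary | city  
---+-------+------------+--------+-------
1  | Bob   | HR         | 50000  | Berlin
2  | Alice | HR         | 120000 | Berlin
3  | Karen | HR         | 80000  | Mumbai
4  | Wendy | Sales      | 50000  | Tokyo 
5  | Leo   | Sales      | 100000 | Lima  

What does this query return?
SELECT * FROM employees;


SELECT * returns all 5 rows with all columns

5 rows:
1, Bob, HR, 50000, Berlin
2, Alice, HR, 120000, Berlin
3, Karen, HR, 80000, Mumbai
4, Wendy, Sales, 50000, Tokyo
5, Leo, Sales, 100000, Lima


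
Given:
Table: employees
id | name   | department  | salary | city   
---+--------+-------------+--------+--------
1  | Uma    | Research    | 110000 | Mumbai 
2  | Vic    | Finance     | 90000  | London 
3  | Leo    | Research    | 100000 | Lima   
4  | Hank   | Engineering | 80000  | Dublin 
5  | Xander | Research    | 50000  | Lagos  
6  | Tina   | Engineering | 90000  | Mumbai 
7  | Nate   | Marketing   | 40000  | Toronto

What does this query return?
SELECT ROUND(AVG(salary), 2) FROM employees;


SUM(salary) = 560000
COUNT = 7
ROUND(AVG, 2) = ROUND(560000 / 7, 2) = 80000.0

80000.0
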